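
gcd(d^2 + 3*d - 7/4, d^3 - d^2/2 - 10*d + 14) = d + 7/2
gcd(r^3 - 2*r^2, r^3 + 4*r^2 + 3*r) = r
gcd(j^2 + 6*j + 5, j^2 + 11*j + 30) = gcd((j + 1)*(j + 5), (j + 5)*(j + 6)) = j + 5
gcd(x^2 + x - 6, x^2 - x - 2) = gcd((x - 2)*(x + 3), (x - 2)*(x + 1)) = x - 2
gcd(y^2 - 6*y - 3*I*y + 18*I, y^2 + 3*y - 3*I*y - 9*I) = y - 3*I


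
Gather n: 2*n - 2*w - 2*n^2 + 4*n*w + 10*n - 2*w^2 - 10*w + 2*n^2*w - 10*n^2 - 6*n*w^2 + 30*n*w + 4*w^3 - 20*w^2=n^2*(2*w - 12) + n*(-6*w^2 + 34*w + 12) + 4*w^3 - 22*w^2 - 12*w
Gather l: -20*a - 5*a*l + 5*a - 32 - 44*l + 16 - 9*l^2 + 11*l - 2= -15*a - 9*l^2 + l*(-5*a - 33) - 18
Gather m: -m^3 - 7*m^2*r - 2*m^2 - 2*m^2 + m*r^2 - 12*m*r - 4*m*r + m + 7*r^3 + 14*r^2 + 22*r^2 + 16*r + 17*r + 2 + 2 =-m^3 + m^2*(-7*r - 4) + m*(r^2 - 16*r + 1) + 7*r^3 + 36*r^2 + 33*r + 4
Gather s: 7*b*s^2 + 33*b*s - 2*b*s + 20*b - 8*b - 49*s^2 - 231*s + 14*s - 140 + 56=12*b + s^2*(7*b - 49) + s*(31*b - 217) - 84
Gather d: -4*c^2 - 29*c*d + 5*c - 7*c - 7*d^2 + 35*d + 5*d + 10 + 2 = -4*c^2 - 2*c - 7*d^2 + d*(40 - 29*c) + 12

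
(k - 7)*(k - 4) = k^2 - 11*k + 28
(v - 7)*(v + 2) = v^2 - 5*v - 14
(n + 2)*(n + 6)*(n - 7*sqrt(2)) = n^3 - 7*sqrt(2)*n^2 + 8*n^2 - 56*sqrt(2)*n + 12*n - 84*sqrt(2)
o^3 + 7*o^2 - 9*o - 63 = (o - 3)*(o + 3)*(o + 7)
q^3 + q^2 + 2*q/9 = q*(q + 1/3)*(q + 2/3)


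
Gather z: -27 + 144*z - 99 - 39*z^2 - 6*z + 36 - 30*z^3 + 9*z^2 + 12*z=-30*z^3 - 30*z^2 + 150*z - 90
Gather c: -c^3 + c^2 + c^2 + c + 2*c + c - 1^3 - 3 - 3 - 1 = -c^3 + 2*c^2 + 4*c - 8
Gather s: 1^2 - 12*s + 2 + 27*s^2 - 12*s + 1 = 27*s^2 - 24*s + 4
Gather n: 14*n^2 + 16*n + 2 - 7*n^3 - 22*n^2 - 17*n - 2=-7*n^3 - 8*n^2 - n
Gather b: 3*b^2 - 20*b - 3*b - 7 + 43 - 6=3*b^2 - 23*b + 30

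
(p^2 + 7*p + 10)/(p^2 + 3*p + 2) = (p + 5)/(p + 1)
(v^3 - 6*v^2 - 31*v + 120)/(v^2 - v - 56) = (v^2 + 2*v - 15)/(v + 7)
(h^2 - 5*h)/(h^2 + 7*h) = (h - 5)/(h + 7)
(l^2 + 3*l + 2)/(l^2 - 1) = (l + 2)/(l - 1)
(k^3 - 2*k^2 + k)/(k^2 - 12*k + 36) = k*(k^2 - 2*k + 1)/(k^2 - 12*k + 36)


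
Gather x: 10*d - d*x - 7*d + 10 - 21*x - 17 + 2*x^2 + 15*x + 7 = 3*d + 2*x^2 + x*(-d - 6)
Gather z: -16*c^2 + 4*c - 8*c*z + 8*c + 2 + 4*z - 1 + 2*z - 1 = -16*c^2 + 12*c + z*(6 - 8*c)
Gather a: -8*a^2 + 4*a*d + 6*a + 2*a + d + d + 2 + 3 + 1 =-8*a^2 + a*(4*d + 8) + 2*d + 6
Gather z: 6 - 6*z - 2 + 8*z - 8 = 2*z - 4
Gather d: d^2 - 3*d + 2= d^2 - 3*d + 2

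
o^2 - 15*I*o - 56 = (o - 8*I)*(o - 7*I)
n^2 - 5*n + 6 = (n - 3)*(n - 2)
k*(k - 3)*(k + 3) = k^3 - 9*k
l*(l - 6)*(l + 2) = l^3 - 4*l^2 - 12*l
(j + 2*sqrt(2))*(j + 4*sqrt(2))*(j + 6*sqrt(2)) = j^3 + 12*sqrt(2)*j^2 + 88*j + 96*sqrt(2)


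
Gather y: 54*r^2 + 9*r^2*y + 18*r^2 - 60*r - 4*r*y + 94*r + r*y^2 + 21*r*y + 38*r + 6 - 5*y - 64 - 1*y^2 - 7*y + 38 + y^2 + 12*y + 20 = 72*r^2 + r*y^2 + 72*r + y*(9*r^2 + 17*r)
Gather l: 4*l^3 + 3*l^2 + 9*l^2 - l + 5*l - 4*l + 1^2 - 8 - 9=4*l^3 + 12*l^2 - 16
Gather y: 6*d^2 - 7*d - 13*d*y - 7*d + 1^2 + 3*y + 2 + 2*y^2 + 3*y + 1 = 6*d^2 - 14*d + 2*y^2 + y*(6 - 13*d) + 4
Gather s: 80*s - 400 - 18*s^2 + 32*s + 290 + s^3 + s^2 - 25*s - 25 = s^3 - 17*s^2 + 87*s - 135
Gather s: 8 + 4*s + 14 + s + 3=5*s + 25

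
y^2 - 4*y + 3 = (y - 3)*(y - 1)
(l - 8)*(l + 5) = l^2 - 3*l - 40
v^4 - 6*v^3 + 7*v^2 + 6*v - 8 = (v - 4)*(v - 2)*(v - 1)*(v + 1)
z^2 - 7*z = z*(z - 7)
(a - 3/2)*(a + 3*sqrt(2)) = a^2 - 3*a/2 + 3*sqrt(2)*a - 9*sqrt(2)/2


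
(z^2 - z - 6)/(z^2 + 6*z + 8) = (z - 3)/(z + 4)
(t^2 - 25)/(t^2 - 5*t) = (t + 5)/t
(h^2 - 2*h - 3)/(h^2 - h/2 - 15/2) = 2*(h + 1)/(2*h + 5)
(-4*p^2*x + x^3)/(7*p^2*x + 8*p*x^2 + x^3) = (-4*p^2 + x^2)/(7*p^2 + 8*p*x + x^2)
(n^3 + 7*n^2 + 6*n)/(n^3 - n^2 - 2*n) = (n + 6)/(n - 2)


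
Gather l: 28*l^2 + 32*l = 28*l^2 + 32*l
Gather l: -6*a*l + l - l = -6*a*l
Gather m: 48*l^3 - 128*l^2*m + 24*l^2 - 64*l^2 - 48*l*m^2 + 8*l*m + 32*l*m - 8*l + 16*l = 48*l^3 - 40*l^2 - 48*l*m^2 + 8*l + m*(-128*l^2 + 40*l)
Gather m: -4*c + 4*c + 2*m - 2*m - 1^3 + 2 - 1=0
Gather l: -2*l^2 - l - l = -2*l^2 - 2*l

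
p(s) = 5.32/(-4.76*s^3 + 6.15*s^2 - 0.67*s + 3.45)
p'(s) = 5.32*(14.28*s^2 - 12.3*s + 0.67)/(-4.76*s^3 + 6.15*s^2 - 0.67*s + 3.45)^2 = (75.9696*s^2 - 65.436*s + 3.5644)/(4.76*s^3 - 6.15*s^2 + 0.67*s - 3.45)^2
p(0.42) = 1.36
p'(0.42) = -0.69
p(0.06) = 1.55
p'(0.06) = -0.01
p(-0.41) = 1.05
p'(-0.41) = 1.67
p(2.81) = -0.10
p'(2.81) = 0.14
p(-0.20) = 1.38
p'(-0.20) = 1.32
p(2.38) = -0.19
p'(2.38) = 0.37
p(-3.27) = 0.02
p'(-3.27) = 0.02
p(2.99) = -0.08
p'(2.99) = 0.10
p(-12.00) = 0.00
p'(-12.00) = 0.00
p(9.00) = -0.00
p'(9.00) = 0.00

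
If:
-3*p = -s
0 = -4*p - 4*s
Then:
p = 0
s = 0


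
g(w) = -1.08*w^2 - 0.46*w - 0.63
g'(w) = -2.16*w - 0.46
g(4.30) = -22.58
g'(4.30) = -9.75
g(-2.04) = -4.19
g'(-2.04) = 3.95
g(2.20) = -6.87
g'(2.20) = -5.21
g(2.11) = -6.41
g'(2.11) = -5.02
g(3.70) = -17.12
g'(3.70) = -8.45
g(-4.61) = -21.46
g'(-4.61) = 9.50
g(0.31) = -0.88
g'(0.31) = -1.13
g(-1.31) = -1.88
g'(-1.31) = 2.37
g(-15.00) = -236.73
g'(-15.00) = 31.94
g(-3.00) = -8.97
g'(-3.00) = 6.02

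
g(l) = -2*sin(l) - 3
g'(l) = -2*cos(l)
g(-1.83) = -1.07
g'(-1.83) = 0.51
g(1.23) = -4.88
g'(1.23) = -0.67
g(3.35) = -2.59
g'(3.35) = 1.96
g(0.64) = -4.19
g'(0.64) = -1.60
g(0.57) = -4.08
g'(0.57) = -1.68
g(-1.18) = -1.15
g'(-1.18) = -0.76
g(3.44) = -2.41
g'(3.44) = 1.91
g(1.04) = -4.72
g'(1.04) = -1.01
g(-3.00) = -2.72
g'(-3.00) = 1.98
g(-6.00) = -3.56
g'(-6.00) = -1.92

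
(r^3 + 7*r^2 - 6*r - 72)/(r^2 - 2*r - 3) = (r^2 + 10*r + 24)/(r + 1)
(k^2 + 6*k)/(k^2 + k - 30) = k/(k - 5)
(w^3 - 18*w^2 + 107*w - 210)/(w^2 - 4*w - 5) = (w^2 - 13*w + 42)/(w + 1)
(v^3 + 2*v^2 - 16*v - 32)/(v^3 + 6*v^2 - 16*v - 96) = (v + 2)/(v + 6)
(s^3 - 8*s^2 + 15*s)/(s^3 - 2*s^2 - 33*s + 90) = s/(s + 6)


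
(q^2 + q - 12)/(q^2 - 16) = (q - 3)/(q - 4)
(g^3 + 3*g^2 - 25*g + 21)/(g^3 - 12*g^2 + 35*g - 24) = (g + 7)/(g - 8)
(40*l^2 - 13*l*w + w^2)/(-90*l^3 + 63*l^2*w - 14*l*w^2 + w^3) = (-8*l + w)/(18*l^2 - 9*l*w + w^2)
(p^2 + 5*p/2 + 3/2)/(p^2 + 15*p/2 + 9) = (p + 1)/(p + 6)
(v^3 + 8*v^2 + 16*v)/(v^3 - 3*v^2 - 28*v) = (v + 4)/(v - 7)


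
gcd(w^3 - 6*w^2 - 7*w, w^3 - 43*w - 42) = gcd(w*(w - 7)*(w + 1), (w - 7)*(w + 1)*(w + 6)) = w^2 - 6*w - 7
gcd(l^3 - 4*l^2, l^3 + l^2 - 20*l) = l^2 - 4*l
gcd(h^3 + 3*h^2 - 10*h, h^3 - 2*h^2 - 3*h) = h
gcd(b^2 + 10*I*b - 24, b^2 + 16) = b + 4*I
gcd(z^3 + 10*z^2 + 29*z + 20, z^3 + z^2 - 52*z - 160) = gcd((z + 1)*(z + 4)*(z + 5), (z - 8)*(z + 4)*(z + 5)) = z^2 + 9*z + 20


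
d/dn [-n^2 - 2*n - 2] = -2*n - 2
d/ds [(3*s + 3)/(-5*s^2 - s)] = 3*(5*s^2 + 10*s + 1)/(s^2*(25*s^2 + 10*s + 1))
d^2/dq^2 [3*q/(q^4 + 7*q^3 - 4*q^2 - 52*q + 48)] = 6*(q*(4*q^3 + 21*q^2 - 8*q - 52)^2 + (-4*q^3 - 21*q^2 - q*(6*q^2 + 21*q - 4) + 8*q + 52)*(q^4 + 7*q^3 - 4*q^2 - 52*q + 48))/(q^4 + 7*q^3 - 4*q^2 - 52*q + 48)^3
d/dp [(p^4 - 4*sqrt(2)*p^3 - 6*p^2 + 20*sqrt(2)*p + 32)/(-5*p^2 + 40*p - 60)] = 2*((p - 4)*(p^4 - 4*sqrt(2)*p^3 - 6*p^2 + 20*sqrt(2)*p + 32) + 2*(p^2 - 8*p + 12)*(-p^3 + 3*sqrt(2)*p^2 + 3*p - 5*sqrt(2)))/(5*(p^2 - 8*p + 12)^2)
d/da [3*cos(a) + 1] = -3*sin(a)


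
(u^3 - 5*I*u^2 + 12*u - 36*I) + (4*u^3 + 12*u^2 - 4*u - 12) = 5*u^3 + 12*u^2 - 5*I*u^2 + 8*u - 12 - 36*I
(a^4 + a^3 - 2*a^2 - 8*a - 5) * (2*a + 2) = 2*a^5 + 4*a^4 - 2*a^3 - 20*a^2 - 26*a - 10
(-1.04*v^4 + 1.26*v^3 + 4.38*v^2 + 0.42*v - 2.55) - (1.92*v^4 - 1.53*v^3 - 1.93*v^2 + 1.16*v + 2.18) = -2.96*v^4 + 2.79*v^3 + 6.31*v^2 - 0.74*v - 4.73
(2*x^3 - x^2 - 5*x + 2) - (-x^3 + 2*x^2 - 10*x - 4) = 3*x^3 - 3*x^2 + 5*x + 6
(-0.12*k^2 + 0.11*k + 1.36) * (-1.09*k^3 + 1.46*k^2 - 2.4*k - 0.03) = 0.1308*k^5 - 0.2951*k^4 - 1.0338*k^3 + 1.7252*k^2 - 3.2673*k - 0.0408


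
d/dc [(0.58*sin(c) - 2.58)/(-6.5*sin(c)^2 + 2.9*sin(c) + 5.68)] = (3.77*sin(c)^2 - 33.54*sin(c) + 10.7764)*cos(c)/(42.25*sin(c)^4 - 37.7*sin(c)^3 - 65.43*sin(c)^2 + 32.944*sin(c) + 32.2624)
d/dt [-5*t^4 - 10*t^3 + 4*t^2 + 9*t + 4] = -20*t^3 - 30*t^2 + 8*t + 9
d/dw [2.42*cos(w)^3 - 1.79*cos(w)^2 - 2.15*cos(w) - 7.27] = (-7.26*cos(w)^2 + 3.58*cos(w) + 2.15)*sin(w)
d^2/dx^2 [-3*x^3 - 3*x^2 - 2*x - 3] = -18*x - 6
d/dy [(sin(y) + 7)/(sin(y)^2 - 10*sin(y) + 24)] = (-14*sin(y) + cos(y)^2 + 93)*cos(y)/(sin(y)^2 - 10*sin(y) + 24)^2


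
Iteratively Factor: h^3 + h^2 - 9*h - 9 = (h + 1)*(h^2 - 9) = (h + 1)*(h + 3)*(h - 3)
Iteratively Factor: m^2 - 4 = (m - 2)*(m + 2)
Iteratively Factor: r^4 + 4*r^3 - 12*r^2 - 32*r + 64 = (r - 2)*(r^3 + 6*r^2 - 32) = (r - 2)*(r + 4)*(r^2 + 2*r - 8) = (r - 2)*(r + 4)^2*(r - 2)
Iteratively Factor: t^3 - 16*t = (t + 4)*(t^2 - 4*t) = (t - 4)*(t + 4)*(t)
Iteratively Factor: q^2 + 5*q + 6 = (q + 2)*(q + 3)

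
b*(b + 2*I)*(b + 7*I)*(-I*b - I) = -I*b^4 + 9*b^3 - I*b^3 + 9*b^2 + 14*I*b^2 + 14*I*b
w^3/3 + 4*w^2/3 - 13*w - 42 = (w/3 + 1)*(w - 6)*(w + 7)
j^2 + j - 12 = (j - 3)*(j + 4)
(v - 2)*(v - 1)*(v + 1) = v^3 - 2*v^2 - v + 2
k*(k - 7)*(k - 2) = k^3 - 9*k^2 + 14*k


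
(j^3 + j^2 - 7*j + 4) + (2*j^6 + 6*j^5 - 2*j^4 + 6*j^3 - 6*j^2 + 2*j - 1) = 2*j^6 + 6*j^5 - 2*j^4 + 7*j^3 - 5*j^2 - 5*j + 3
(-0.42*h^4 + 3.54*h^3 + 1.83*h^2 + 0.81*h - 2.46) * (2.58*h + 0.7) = -1.0836*h^5 + 8.8392*h^4 + 7.1994*h^3 + 3.3708*h^2 - 5.7798*h - 1.722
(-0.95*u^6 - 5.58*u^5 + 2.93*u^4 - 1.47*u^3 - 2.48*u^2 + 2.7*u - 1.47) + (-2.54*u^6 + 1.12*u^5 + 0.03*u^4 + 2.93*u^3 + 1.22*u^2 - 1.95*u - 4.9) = -3.49*u^6 - 4.46*u^5 + 2.96*u^4 + 1.46*u^3 - 1.26*u^2 + 0.75*u - 6.37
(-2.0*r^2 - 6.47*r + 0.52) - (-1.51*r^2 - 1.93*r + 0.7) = -0.49*r^2 - 4.54*r - 0.18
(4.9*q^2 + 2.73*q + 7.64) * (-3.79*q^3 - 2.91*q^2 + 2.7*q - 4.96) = -18.571*q^5 - 24.6057*q^4 - 23.6699*q^3 - 39.1654*q^2 + 7.0872*q - 37.8944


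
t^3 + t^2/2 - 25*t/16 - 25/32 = (t - 5/4)*(t + 1/2)*(t + 5/4)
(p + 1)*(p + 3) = p^2 + 4*p + 3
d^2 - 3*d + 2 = (d - 2)*(d - 1)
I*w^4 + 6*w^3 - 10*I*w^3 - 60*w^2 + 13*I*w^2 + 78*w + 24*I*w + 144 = (w - 8)*(w - 3)*(w - 6*I)*(I*w + I)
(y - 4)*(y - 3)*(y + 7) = y^3 - 37*y + 84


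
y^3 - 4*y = y*(y - 2)*(y + 2)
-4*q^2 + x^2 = (-2*q + x)*(2*q + x)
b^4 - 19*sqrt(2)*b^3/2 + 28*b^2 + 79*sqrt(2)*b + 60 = (b - 6*sqrt(2))*(b - 5*sqrt(2))*(sqrt(2)*b/2 + 1)*(sqrt(2)*b + 1)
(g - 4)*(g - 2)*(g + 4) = g^3 - 2*g^2 - 16*g + 32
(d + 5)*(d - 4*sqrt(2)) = d^2 - 4*sqrt(2)*d + 5*d - 20*sqrt(2)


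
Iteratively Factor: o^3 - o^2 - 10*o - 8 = (o + 2)*(o^2 - 3*o - 4) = (o - 4)*(o + 2)*(o + 1)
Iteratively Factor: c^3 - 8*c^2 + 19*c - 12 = (c - 4)*(c^2 - 4*c + 3) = (c - 4)*(c - 3)*(c - 1)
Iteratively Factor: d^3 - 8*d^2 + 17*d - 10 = (d - 5)*(d^2 - 3*d + 2) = (d - 5)*(d - 1)*(d - 2)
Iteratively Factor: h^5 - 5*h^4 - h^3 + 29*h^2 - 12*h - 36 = (h - 3)*(h^4 - 2*h^3 - 7*h^2 + 8*h + 12) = (h - 3)^2*(h^3 + h^2 - 4*h - 4) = (h - 3)^2*(h + 2)*(h^2 - h - 2) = (h - 3)^2*(h + 1)*(h + 2)*(h - 2)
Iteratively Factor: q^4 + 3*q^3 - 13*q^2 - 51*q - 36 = (q + 1)*(q^3 + 2*q^2 - 15*q - 36) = (q - 4)*(q + 1)*(q^2 + 6*q + 9) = (q - 4)*(q + 1)*(q + 3)*(q + 3)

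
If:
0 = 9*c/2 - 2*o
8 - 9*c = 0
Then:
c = 8/9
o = 2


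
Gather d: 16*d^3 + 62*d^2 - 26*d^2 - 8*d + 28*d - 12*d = 16*d^3 + 36*d^2 + 8*d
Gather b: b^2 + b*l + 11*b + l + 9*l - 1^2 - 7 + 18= b^2 + b*(l + 11) + 10*l + 10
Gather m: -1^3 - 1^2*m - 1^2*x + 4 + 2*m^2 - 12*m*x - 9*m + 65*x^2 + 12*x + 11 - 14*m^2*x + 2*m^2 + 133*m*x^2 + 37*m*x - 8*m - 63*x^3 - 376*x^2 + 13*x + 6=m^2*(4 - 14*x) + m*(133*x^2 + 25*x - 18) - 63*x^3 - 311*x^2 + 24*x + 20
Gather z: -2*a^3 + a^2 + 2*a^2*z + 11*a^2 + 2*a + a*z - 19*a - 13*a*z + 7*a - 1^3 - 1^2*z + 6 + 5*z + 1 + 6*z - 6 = -2*a^3 + 12*a^2 - 10*a + z*(2*a^2 - 12*a + 10)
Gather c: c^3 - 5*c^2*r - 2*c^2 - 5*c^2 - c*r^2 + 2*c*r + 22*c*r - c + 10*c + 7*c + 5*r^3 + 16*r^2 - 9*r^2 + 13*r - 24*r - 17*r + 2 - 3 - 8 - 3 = c^3 + c^2*(-5*r - 7) + c*(-r^2 + 24*r + 16) + 5*r^3 + 7*r^2 - 28*r - 12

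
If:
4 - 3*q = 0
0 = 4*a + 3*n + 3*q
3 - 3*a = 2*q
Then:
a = 1/9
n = -40/27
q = 4/3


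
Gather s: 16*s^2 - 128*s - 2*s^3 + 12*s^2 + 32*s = -2*s^3 + 28*s^2 - 96*s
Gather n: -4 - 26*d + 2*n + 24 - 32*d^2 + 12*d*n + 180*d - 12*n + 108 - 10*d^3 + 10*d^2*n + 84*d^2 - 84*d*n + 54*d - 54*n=-10*d^3 + 52*d^2 + 208*d + n*(10*d^2 - 72*d - 64) + 128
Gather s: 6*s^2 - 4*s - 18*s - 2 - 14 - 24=6*s^2 - 22*s - 40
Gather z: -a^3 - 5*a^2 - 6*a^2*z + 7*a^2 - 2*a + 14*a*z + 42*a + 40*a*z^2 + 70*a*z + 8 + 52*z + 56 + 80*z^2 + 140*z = -a^3 + 2*a^2 + 40*a + z^2*(40*a + 80) + z*(-6*a^2 + 84*a + 192) + 64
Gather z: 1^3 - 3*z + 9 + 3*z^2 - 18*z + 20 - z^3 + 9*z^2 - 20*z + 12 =-z^3 + 12*z^2 - 41*z + 42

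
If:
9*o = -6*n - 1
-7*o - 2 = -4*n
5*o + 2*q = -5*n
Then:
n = 11/78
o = -8/39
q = 25/156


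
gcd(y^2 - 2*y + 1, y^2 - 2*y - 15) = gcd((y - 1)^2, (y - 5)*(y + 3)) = 1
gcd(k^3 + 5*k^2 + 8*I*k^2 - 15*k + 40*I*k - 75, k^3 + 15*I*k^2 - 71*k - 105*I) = k^2 + 8*I*k - 15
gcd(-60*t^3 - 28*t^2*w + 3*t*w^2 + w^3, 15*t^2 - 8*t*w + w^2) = 5*t - w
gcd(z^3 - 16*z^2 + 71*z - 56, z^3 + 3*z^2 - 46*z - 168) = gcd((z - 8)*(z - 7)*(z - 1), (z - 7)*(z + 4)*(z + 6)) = z - 7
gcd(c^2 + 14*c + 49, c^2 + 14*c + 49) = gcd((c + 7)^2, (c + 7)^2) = c^2 + 14*c + 49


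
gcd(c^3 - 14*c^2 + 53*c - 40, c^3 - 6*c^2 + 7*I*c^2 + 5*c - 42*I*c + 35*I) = c^2 - 6*c + 5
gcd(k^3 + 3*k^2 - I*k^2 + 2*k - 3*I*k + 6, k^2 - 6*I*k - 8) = k - 2*I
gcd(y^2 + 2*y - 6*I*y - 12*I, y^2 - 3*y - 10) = y + 2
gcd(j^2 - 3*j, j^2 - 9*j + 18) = j - 3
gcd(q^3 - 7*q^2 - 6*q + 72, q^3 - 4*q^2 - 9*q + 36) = q^2 - q - 12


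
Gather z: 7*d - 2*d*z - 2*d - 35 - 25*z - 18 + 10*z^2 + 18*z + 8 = 5*d + 10*z^2 + z*(-2*d - 7) - 45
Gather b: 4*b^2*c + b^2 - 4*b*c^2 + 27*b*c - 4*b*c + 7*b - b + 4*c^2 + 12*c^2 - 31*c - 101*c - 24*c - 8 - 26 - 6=b^2*(4*c + 1) + b*(-4*c^2 + 23*c + 6) + 16*c^2 - 156*c - 40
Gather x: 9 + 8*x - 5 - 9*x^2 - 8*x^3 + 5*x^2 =-8*x^3 - 4*x^2 + 8*x + 4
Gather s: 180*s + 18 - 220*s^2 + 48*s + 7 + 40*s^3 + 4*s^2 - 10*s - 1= 40*s^3 - 216*s^2 + 218*s + 24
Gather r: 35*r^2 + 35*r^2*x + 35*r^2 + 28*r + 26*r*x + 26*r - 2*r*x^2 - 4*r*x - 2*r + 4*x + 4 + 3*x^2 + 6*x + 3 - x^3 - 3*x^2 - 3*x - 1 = r^2*(35*x + 70) + r*(-2*x^2 + 22*x + 52) - x^3 + 7*x + 6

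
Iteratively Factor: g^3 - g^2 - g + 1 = (g + 1)*(g^2 - 2*g + 1) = (g - 1)*(g + 1)*(g - 1)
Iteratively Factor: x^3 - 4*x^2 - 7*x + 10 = (x - 5)*(x^2 + x - 2) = (x - 5)*(x + 2)*(x - 1)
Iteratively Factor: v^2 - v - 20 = (v + 4)*(v - 5)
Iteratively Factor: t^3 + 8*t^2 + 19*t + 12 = (t + 3)*(t^2 + 5*t + 4) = (t + 1)*(t + 3)*(t + 4)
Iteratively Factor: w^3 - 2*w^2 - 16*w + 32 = (w - 4)*(w^2 + 2*w - 8) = (w - 4)*(w - 2)*(w + 4)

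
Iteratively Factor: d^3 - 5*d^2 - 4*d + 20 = (d - 5)*(d^2 - 4) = (d - 5)*(d + 2)*(d - 2)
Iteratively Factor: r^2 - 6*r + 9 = (r - 3)*(r - 3)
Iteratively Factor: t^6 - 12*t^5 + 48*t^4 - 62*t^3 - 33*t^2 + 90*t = (t)*(t^5 - 12*t^4 + 48*t^3 - 62*t^2 - 33*t + 90) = t*(t - 3)*(t^4 - 9*t^3 + 21*t^2 + t - 30) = t*(t - 3)*(t + 1)*(t^3 - 10*t^2 + 31*t - 30) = t*(t - 3)*(t - 2)*(t + 1)*(t^2 - 8*t + 15) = t*(t - 5)*(t - 3)*(t - 2)*(t + 1)*(t - 3)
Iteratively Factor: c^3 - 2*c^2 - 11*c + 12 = (c + 3)*(c^2 - 5*c + 4) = (c - 4)*(c + 3)*(c - 1)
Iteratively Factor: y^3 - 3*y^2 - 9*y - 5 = (y + 1)*(y^2 - 4*y - 5) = (y - 5)*(y + 1)*(y + 1)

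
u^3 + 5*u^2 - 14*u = u*(u - 2)*(u + 7)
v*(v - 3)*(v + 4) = v^3 + v^2 - 12*v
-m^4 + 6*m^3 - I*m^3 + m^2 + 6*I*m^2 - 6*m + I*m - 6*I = (m - 6)*(m + I)*(I*m - I)*(I*m + I)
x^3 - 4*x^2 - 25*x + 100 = (x - 5)*(x - 4)*(x + 5)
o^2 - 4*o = o*(o - 4)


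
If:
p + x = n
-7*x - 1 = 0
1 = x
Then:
No Solution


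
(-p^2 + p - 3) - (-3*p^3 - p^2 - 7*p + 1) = 3*p^3 + 8*p - 4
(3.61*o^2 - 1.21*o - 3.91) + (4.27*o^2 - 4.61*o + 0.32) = 7.88*o^2 - 5.82*o - 3.59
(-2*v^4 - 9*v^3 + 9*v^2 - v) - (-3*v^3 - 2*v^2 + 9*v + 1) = -2*v^4 - 6*v^3 + 11*v^2 - 10*v - 1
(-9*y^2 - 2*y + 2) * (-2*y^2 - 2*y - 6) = 18*y^4 + 22*y^3 + 54*y^2 + 8*y - 12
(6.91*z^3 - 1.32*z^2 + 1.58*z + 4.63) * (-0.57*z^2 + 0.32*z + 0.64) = -3.9387*z^5 + 2.9636*z^4 + 3.0994*z^3 - 2.9783*z^2 + 2.4928*z + 2.9632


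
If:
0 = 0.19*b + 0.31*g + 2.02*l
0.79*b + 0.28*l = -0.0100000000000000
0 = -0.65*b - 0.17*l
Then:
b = 0.04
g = 0.87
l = -0.14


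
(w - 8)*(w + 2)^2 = w^3 - 4*w^2 - 28*w - 32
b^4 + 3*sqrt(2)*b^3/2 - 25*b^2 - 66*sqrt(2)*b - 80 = (b - 4*sqrt(2))*(b + sqrt(2))*(b + 2*sqrt(2))*(b + 5*sqrt(2)/2)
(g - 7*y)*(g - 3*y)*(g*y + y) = g^3*y - 10*g^2*y^2 + g^2*y + 21*g*y^3 - 10*g*y^2 + 21*y^3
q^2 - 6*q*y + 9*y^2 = (q - 3*y)^2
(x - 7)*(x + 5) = x^2 - 2*x - 35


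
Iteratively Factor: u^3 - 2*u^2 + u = (u)*(u^2 - 2*u + 1) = u*(u - 1)*(u - 1)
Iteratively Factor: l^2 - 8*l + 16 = (l - 4)*(l - 4)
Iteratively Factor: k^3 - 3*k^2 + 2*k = (k - 2)*(k^2 - k) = k*(k - 2)*(k - 1)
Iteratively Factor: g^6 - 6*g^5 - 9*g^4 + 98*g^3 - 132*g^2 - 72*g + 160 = (g + 4)*(g^5 - 10*g^4 + 31*g^3 - 26*g^2 - 28*g + 40) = (g + 1)*(g + 4)*(g^4 - 11*g^3 + 42*g^2 - 68*g + 40) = (g - 5)*(g + 1)*(g + 4)*(g^3 - 6*g^2 + 12*g - 8) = (g - 5)*(g - 2)*(g + 1)*(g + 4)*(g^2 - 4*g + 4) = (g - 5)*(g - 2)^2*(g + 1)*(g + 4)*(g - 2)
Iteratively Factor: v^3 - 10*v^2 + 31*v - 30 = (v - 5)*(v^2 - 5*v + 6) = (v - 5)*(v - 2)*(v - 3)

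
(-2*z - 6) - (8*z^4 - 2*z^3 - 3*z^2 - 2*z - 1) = -8*z^4 + 2*z^3 + 3*z^2 - 5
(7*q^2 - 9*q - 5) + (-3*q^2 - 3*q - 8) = 4*q^2 - 12*q - 13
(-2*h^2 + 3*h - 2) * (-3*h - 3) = 6*h^3 - 3*h^2 - 3*h + 6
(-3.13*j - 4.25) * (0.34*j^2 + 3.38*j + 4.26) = -1.0642*j^3 - 12.0244*j^2 - 27.6988*j - 18.105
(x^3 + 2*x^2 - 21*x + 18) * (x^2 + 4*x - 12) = x^5 + 6*x^4 - 25*x^3 - 90*x^2 + 324*x - 216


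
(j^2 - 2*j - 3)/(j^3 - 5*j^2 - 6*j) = (j - 3)/(j*(j - 6))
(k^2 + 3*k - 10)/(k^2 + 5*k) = (k - 2)/k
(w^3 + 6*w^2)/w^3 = (w + 6)/w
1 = 1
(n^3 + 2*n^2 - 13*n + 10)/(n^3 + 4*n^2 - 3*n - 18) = (n^2 + 4*n - 5)/(n^2 + 6*n + 9)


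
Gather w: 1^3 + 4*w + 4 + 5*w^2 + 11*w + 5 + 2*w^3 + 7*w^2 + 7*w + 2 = 2*w^3 + 12*w^2 + 22*w + 12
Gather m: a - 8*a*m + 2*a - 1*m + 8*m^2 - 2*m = 3*a + 8*m^2 + m*(-8*a - 3)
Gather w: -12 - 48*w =-48*w - 12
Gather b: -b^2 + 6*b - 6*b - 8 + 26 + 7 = 25 - b^2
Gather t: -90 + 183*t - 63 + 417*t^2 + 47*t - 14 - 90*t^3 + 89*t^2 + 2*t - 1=-90*t^3 + 506*t^2 + 232*t - 168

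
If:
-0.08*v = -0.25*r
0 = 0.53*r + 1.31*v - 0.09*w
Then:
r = 0.0194647201946472*w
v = 0.0608272506082725*w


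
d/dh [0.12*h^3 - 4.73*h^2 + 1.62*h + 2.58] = 0.36*h^2 - 9.46*h + 1.62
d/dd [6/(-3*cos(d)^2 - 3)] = -8*sin(2*d)/(cos(2*d) + 3)^2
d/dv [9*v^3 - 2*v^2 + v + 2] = 27*v^2 - 4*v + 1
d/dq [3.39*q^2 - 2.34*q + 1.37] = 6.78*q - 2.34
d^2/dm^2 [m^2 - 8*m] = 2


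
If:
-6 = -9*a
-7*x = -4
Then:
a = 2/3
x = 4/7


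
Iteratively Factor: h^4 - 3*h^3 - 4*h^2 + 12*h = (h - 2)*(h^3 - h^2 - 6*h) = h*(h - 2)*(h^2 - h - 6) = h*(h - 2)*(h + 2)*(h - 3)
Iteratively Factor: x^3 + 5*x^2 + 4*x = (x + 4)*(x^2 + x) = (x + 1)*(x + 4)*(x)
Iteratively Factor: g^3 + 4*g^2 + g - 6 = (g - 1)*(g^2 + 5*g + 6) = (g - 1)*(g + 3)*(g + 2)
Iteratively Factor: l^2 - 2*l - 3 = (l - 3)*(l + 1)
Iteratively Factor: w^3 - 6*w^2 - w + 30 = (w - 3)*(w^2 - 3*w - 10) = (w - 5)*(w - 3)*(w + 2)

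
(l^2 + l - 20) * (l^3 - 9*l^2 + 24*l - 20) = l^5 - 8*l^4 - 5*l^3 + 184*l^2 - 500*l + 400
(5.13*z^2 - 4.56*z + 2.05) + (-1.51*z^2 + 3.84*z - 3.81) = 3.62*z^2 - 0.72*z - 1.76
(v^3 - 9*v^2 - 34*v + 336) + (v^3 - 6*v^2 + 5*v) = 2*v^3 - 15*v^2 - 29*v + 336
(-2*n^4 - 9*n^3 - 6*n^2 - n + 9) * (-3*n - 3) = 6*n^5 + 33*n^4 + 45*n^3 + 21*n^2 - 24*n - 27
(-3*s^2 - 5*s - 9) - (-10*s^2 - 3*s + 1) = 7*s^2 - 2*s - 10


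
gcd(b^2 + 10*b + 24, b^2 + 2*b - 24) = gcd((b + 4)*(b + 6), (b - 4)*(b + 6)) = b + 6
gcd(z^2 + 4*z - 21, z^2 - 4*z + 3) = z - 3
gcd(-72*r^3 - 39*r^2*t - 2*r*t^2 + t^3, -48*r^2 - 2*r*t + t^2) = 8*r - t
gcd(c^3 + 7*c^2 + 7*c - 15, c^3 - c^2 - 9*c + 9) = c^2 + 2*c - 3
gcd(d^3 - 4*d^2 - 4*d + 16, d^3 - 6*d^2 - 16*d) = d + 2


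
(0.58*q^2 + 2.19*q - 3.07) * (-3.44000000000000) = -1.9952*q^2 - 7.5336*q + 10.5608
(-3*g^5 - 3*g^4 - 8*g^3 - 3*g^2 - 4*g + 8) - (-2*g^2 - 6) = -3*g^5 - 3*g^4 - 8*g^3 - g^2 - 4*g + 14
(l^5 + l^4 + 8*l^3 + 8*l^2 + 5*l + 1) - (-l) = l^5 + l^4 + 8*l^3 + 8*l^2 + 6*l + 1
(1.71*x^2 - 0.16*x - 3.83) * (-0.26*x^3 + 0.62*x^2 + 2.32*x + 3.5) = -0.4446*x^5 + 1.1018*x^4 + 4.8638*x^3 + 3.2392*x^2 - 9.4456*x - 13.405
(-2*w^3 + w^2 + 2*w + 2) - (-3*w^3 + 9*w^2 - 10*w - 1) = w^3 - 8*w^2 + 12*w + 3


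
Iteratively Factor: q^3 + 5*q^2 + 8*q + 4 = (q + 1)*(q^2 + 4*q + 4) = (q + 1)*(q + 2)*(q + 2)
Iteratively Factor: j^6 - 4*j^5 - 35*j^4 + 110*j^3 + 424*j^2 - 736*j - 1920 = (j - 5)*(j^5 + j^4 - 30*j^3 - 40*j^2 + 224*j + 384) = (j - 5)*(j - 4)*(j^4 + 5*j^3 - 10*j^2 - 80*j - 96) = (j - 5)*(j - 4)^2*(j^3 + 9*j^2 + 26*j + 24) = (j - 5)*(j - 4)^2*(j + 4)*(j^2 + 5*j + 6) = (j - 5)*(j - 4)^2*(j + 3)*(j + 4)*(j + 2)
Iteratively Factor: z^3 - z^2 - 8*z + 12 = (z + 3)*(z^2 - 4*z + 4) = (z - 2)*(z + 3)*(z - 2)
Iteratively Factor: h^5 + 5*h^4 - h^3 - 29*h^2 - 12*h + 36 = (h + 3)*(h^4 + 2*h^3 - 7*h^2 - 8*h + 12) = (h + 2)*(h + 3)*(h^3 - 7*h + 6) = (h + 2)*(h + 3)^2*(h^2 - 3*h + 2) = (h - 1)*(h + 2)*(h + 3)^2*(h - 2)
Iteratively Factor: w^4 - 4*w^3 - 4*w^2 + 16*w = (w)*(w^3 - 4*w^2 - 4*w + 16) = w*(w + 2)*(w^2 - 6*w + 8) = w*(w - 2)*(w + 2)*(w - 4)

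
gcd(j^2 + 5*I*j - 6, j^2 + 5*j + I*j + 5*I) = 1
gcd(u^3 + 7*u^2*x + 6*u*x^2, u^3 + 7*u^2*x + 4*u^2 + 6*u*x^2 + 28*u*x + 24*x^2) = u^2 + 7*u*x + 6*x^2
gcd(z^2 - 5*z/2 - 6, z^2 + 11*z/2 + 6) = z + 3/2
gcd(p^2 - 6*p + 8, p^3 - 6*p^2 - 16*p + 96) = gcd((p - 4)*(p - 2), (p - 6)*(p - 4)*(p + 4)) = p - 4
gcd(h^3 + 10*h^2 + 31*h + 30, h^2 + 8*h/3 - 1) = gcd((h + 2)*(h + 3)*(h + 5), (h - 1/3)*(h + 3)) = h + 3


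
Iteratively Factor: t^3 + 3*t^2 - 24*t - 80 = (t - 5)*(t^2 + 8*t + 16) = (t - 5)*(t + 4)*(t + 4)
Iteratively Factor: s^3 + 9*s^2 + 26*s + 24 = (s + 3)*(s^2 + 6*s + 8) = (s + 2)*(s + 3)*(s + 4)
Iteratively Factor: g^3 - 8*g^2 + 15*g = (g - 5)*(g^2 - 3*g) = g*(g - 5)*(g - 3)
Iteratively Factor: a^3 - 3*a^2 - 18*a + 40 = (a + 4)*(a^2 - 7*a + 10) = (a - 2)*(a + 4)*(a - 5)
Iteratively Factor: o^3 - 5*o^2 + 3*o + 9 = (o + 1)*(o^2 - 6*o + 9) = (o - 3)*(o + 1)*(o - 3)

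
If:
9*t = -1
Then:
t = -1/9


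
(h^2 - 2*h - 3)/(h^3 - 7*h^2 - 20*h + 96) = (h + 1)/(h^2 - 4*h - 32)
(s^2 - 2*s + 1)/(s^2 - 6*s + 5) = (s - 1)/(s - 5)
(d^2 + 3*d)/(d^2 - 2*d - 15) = d/(d - 5)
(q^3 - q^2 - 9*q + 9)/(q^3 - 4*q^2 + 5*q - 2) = (q^2 - 9)/(q^2 - 3*q + 2)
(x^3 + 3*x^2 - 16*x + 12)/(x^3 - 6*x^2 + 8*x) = (x^2 + 5*x - 6)/(x*(x - 4))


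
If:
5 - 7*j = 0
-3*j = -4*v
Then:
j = 5/7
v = 15/28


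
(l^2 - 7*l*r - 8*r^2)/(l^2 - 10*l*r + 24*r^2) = (l^2 - 7*l*r - 8*r^2)/(l^2 - 10*l*r + 24*r^2)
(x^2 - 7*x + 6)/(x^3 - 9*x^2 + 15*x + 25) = (x^2 - 7*x + 6)/(x^3 - 9*x^2 + 15*x + 25)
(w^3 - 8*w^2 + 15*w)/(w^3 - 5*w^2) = (w - 3)/w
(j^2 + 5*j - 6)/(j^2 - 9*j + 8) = (j + 6)/(j - 8)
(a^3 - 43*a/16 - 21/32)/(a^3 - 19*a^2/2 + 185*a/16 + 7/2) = (a + 3/2)/(a - 8)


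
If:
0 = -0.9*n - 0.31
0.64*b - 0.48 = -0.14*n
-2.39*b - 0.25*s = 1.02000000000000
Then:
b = 0.83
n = -0.34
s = -11.97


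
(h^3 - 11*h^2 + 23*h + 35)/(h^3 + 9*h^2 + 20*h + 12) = (h^2 - 12*h + 35)/(h^2 + 8*h + 12)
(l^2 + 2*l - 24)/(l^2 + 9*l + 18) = (l - 4)/(l + 3)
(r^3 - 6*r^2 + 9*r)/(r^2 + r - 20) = r*(r^2 - 6*r + 9)/(r^2 + r - 20)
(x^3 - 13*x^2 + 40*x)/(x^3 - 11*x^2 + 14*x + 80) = x/(x + 2)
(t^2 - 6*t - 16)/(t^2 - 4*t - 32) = (t + 2)/(t + 4)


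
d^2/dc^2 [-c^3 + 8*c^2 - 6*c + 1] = 16 - 6*c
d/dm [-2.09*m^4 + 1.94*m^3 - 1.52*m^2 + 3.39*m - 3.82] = -8.36*m^3 + 5.82*m^2 - 3.04*m + 3.39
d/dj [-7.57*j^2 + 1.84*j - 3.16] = 1.84 - 15.14*j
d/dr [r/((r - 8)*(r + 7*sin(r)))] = (-7*r^2*cos(r) - r^2 + 56*r*cos(r) - 56*sin(r))/((r - 8)^2*(r + 7*sin(r))^2)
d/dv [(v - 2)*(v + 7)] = 2*v + 5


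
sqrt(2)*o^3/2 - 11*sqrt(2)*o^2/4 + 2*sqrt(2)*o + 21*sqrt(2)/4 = (o - 7/2)*(o - 3)*(sqrt(2)*o/2 + sqrt(2)/2)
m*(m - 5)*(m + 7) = m^3 + 2*m^2 - 35*m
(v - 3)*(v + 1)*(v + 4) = v^3 + 2*v^2 - 11*v - 12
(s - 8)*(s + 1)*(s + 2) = s^3 - 5*s^2 - 22*s - 16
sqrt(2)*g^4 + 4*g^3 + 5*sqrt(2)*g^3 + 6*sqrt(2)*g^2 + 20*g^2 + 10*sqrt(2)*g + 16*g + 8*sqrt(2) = (g + 4)*(g + sqrt(2))^2*(sqrt(2)*g + sqrt(2))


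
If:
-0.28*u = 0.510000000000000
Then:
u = -1.82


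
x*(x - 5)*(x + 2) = x^3 - 3*x^2 - 10*x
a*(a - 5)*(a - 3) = a^3 - 8*a^2 + 15*a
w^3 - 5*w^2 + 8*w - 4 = (w - 2)^2*(w - 1)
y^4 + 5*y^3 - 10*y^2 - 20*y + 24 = (y - 2)*(y - 1)*(y + 2)*(y + 6)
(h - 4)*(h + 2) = h^2 - 2*h - 8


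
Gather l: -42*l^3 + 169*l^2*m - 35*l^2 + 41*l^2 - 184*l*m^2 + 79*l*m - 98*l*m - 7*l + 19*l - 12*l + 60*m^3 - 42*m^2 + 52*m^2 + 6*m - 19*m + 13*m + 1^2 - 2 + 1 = -42*l^3 + l^2*(169*m + 6) + l*(-184*m^2 - 19*m) + 60*m^3 + 10*m^2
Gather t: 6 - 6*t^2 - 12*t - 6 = -6*t^2 - 12*t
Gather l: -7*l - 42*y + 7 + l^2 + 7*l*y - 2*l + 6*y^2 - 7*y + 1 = l^2 + l*(7*y - 9) + 6*y^2 - 49*y + 8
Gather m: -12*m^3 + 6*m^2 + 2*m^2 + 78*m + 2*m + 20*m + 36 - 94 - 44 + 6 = -12*m^3 + 8*m^2 + 100*m - 96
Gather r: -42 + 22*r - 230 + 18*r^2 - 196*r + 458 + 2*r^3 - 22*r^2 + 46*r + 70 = 2*r^3 - 4*r^2 - 128*r + 256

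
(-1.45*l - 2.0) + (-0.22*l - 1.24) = -1.67*l - 3.24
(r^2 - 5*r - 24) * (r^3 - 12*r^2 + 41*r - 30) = r^5 - 17*r^4 + 77*r^3 + 53*r^2 - 834*r + 720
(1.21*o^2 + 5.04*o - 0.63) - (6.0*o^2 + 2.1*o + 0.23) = -4.79*o^2 + 2.94*o - 0.86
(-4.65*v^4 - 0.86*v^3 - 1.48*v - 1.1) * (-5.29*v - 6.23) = 24.5985*v^5 + 33.5189*v^4 + 5.3578*v^3 + 7.8292*v^2 + 15.0394*v + 6.853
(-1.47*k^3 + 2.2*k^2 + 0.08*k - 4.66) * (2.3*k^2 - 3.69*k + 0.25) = -3.381*k^5 + 10.4843*k^4 - 8.3015*k^3 - 10.4632*k^2 + 17.2154*k - 1.165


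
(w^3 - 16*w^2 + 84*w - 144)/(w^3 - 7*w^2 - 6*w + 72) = (w - 6)/(w + 3)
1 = 1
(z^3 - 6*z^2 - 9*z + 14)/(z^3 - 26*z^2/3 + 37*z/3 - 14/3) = 3*(z + 2)/(3*z - 2)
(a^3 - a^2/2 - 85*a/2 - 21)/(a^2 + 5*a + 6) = (2*a^3 - a^2 - 85*a - 42)/(2*(a^2 + 5*a + 6))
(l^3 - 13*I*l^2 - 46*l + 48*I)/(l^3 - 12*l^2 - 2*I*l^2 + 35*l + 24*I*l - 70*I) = (l^2 - 11*I*l - 24)/(l^2 - 12*l + 35)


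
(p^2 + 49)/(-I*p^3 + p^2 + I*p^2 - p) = I*(p^2 + 49)/(p*(p^2 + p*(-1 + I) - I))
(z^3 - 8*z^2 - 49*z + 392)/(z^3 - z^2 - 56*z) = (z - 7)/z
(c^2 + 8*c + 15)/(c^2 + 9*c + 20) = (c + 3)/(c + 4)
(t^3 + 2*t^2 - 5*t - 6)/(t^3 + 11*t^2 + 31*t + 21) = (t - 2)/(t + 7)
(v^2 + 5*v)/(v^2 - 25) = v/(v - 5)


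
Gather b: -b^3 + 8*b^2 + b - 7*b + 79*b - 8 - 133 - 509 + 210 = -b^3 + 8*b^2 + 73*b - 440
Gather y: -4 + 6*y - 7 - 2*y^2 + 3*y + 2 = -2*y^2 + 9*y - 9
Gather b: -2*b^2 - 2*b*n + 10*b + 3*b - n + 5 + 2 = -2*b^2 + b*(13 - 2*n) - n + 7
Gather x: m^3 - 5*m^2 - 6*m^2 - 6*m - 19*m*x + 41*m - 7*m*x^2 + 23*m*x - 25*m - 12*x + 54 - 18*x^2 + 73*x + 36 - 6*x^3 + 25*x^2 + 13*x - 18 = m^3 - 11*m^2 + 10*m - 6*x^3 + x^2*(7 - 7*m) + x*(4*m + 74) + 72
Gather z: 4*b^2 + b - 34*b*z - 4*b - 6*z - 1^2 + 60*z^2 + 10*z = 4*b^2 - 3*b + 60*z^2 + z*(4 - 34*b) - 1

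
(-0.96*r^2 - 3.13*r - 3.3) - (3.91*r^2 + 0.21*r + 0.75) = -4.87*r^2 - 3.34*r - 4.05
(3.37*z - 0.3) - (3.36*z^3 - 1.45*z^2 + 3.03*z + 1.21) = -3.36*z^3 + 1.45*z^2 + 0.34*z - 1.51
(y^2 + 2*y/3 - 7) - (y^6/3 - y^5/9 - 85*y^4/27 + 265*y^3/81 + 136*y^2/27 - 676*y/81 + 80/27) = -y^6/3 + y^5/9 + 85*y^4/27 - 265*y^3/81 - 109*y^2/27 + 730*y/81 - 269/27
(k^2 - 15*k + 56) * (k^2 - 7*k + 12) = k^4 - 22*k^3 + 173*k^2 - 572*k + 672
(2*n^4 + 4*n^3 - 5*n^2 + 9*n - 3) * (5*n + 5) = 10*n^5 + 30*n^4 - 5*n^3 + 20*n^2 + 30*n - 15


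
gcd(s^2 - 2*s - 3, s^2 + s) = s + 1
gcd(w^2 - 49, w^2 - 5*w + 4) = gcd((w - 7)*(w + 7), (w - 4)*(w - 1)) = 1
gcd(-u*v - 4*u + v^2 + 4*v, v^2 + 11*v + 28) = v + 4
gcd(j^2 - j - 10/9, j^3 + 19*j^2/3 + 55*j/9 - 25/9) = 1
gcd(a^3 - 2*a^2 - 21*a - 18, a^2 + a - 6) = a + 3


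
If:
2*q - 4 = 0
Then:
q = 2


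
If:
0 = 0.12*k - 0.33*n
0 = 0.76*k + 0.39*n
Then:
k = 0.00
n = 0.00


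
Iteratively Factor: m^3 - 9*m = (m - 3)*(m^2 + 3*m) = m*(m - 3)*(m + 3)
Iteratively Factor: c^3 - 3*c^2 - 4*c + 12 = (c + 2)*(c^2 - 5*c + 6) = (c - 3)*(c + 2)*(c - 2)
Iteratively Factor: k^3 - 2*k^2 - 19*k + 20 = (k - 5)*(k^2 + 3*k - 4) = (k - 5)*(k + 4)*(k - 1)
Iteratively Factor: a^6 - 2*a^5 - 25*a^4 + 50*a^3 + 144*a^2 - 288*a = (a + 4)*(a^5 - 6*a^4 - a^3 + 54*a^2 - 72*a) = a*(a + 4)*(a^4 - 6*a^3 - a^2 + 54*a - 72) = a*(a - 3)*(a + 4)*(a^3 - 3*a^2 - 10*a + 24) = a*(a - 3)*(a + 3)*(a + 4)*(a^2 - 6*a + 8) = a*(a - 3)*(a - 2)*(a + 3)*(a + 4)*(a - 4)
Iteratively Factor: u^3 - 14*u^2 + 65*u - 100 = (u - 4)*(u^2 - 10*u + 25) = (u - 5)*(u - 4)*(u - 5)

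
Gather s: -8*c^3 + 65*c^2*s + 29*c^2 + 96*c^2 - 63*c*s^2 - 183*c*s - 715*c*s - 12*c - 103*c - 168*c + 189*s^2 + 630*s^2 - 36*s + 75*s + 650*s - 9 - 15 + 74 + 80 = -8*c^3 + 125*c^2 - 283*c + s^2*(819 - 63*c) + s*(65*c^2 - 898*c + 689) + 130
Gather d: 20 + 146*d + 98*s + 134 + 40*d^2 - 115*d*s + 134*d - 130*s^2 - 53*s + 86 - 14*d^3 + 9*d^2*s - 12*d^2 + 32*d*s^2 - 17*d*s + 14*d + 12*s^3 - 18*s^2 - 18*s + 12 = -14*d^3 + d^2*(9*s + 28) + d*(32*s^2 - 132*s + 294) + 12*s^3 - 148*s^2 + 27*s + 252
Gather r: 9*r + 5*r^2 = 5*r^2 + 9*r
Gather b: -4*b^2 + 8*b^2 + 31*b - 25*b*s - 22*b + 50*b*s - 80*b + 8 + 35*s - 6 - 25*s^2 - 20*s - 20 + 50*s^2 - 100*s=4*b^2 + b*(25*s - 71) + 25*s^2 - 85*s - 18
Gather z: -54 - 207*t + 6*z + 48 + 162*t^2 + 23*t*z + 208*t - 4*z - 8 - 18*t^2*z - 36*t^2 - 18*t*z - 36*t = 126*t^2 - 35*t + z*(-18*t^2 + 5*t + 2) - 14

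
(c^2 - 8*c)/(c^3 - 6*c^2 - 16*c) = 1/(c + 2)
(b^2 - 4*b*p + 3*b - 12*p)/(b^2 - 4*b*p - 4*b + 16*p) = (b + 3)/(b - 4)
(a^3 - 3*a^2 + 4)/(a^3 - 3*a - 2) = (a - 2)/(a + 1)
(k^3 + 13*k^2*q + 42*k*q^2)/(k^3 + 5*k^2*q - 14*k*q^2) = (-k - 6*q)/(-k + 2*q)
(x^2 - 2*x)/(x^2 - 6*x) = (x - 2)/(x - 6)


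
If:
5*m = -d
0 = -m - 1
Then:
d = 5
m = -1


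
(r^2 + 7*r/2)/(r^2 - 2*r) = (r + 7/2)/(r - 2)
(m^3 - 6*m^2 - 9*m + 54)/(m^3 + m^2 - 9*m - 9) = (m - 6)/(m + 1)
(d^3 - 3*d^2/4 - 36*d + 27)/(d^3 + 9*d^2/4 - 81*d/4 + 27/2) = (d - 6)/(d - 3)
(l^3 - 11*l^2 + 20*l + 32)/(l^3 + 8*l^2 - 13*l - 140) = (l^2 - 7*l - 8)/(l^2 + 12*l + 35)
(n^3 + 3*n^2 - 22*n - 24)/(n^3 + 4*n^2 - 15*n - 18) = (n - 4)/(n - 3)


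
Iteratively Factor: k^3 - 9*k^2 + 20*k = (k - 4)*(k^2 - 5*k) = k*(k - 4)*(k - 5)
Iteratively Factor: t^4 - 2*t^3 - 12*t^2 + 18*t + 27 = (t + 3)*(t^3 - 5*t^2 + 3*t + 9) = (t + 1)*(t + 3)*(t^2 - 6*t + 9) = (t - 3)*(t + 1)*(t + 3)*(t - 3)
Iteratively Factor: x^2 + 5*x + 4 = (x + 1)*(x + 4)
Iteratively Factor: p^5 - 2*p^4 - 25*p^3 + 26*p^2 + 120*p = (p - 5)*(p^4 + 3*p^3 - 10*p^2 - 24*p) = (p - 5)*(p - 3)*(p^3 + 6*p^2 + 8*p) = (p - 5)*(p - 3)*(p + 2)*(p^2 + 4*p) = (p - 5)*(p - 3)*(p + 2)*(p + 4)*(p)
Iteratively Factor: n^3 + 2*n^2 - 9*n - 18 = (n + 3)*(n^2 - n - 6) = (n - 3)*(n + 3)*(n + 2)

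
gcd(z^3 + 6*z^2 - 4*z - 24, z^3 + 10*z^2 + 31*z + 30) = z + 2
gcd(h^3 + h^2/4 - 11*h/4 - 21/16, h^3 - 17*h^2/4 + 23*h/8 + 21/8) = h^2 - 5*h/4 - 7/8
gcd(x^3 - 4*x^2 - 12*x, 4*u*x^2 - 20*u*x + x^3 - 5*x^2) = x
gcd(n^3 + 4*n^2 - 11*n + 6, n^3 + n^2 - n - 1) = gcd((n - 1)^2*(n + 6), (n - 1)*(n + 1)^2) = n - 1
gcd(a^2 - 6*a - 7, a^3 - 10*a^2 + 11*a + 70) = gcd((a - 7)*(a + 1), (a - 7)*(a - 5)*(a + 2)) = a - 7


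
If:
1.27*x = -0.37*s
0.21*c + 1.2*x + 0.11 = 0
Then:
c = -5.71428571428571*x - 0.523809523809524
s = -3.43243243243243*x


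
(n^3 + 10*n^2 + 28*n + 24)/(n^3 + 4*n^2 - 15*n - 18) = (n^2 + 4*n + 4)/(n^2 - 2*n - 3)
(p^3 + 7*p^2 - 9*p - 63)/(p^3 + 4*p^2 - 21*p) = (p + 3)/p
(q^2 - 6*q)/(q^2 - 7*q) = (q - 6)/(q - 7)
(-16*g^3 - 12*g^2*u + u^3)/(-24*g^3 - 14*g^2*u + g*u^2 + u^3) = (2*g + u)/(3*g + u)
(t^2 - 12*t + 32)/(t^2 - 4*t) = (t - 8)/t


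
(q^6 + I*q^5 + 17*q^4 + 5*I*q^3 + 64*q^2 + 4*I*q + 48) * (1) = q^6 + I*q^5 + 17*q^4 + 5*I*q^3 + 64*q^2 + 4*I*q + 48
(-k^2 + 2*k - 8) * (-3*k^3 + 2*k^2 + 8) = 3*k^5 - 8*k^4 + 28*k^3 - 24*k^2 + 16*k - 64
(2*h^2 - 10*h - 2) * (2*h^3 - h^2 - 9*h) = 4*h^5 - 22*h^4 - 12*h^3 + 92*h^2 + 18*h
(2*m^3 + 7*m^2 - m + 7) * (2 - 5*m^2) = -10*m^5 - 35*m^4 + 9*m^3 - 21*m^2 - 2*m + 14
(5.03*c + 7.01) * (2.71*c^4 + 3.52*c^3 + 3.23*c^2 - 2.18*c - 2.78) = 13.6313*c^5 + 36.7027*c^4 + 40.9221*c^3 + 11.6769*c^2 - 29.2652*c - 19.4878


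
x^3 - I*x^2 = x^2*(x - I)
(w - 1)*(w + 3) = w^2 + 2*w - 3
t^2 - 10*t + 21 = (t - 7)*(t - 3)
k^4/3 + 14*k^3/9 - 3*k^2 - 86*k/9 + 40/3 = (k/3 + 1)*(k - 2)*(k - 4/3)*(k + 5)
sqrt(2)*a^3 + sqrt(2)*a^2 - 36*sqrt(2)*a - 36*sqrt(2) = (a - 6)*(a + 6)*(sqrt(2)*a + sqrt(2))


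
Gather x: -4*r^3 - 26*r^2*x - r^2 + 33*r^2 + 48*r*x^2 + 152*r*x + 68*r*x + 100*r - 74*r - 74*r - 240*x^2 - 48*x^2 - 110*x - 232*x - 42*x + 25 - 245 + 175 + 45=-4*r^3 + 32*r^2 - 48*r + x^2*(48*r - 288) + x*(-26*r^2 + 220*r - 384)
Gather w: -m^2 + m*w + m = -m^2 + m*w + m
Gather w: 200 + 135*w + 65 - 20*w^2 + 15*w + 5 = -20*w^2 + 150*w + 270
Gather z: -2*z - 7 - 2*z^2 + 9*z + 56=-2*z^2 + 7*z + 49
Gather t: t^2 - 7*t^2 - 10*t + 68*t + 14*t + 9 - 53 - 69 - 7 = -6*t^2 + 72*t - 120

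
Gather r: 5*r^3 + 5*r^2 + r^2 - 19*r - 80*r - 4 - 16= 5*r^3 + 6*r^2 - 99*r - 20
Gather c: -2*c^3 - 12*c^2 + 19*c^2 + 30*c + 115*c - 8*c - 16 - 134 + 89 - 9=-2*c^3 + 7*c^2 + 137*c - 70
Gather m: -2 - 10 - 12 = -24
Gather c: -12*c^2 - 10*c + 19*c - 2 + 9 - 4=-12*c^2 + 9*c + 3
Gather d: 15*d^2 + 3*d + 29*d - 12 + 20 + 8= 15*d^2 + 32*d + 16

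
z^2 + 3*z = z*(z + 3)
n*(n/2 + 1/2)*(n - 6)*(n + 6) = n^4/2 + n^3/2 - 18*n^2 - 18*n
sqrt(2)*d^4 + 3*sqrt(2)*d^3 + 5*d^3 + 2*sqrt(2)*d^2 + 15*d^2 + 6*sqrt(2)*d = d*(d + 3)*(d + 2*sqrt(2))*(sqrt(2)*d + 1)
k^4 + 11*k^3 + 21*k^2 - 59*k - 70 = (k - 2)*(k + 1)*(k + 5)*(k + 7)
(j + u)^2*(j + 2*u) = j^3 + 4*j^2*u + 5*j*u^2 + 2*u^3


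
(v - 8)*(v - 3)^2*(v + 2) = v^4 - 12*v^3 + 29*v^2 + 42*v - 144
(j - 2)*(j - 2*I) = j^2 - 2*j - 2*I*j + 4*I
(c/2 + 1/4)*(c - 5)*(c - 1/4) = c^3/2 - 19*c^2/8 - 11*c/16 + 5/16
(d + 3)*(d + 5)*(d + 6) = d^3 + 14*d^2 + 63*d + 90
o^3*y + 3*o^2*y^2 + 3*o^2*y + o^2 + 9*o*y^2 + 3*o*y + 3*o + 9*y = (o + 3)*(o + 3*y)*(o*y + 1)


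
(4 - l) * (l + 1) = -l^2 + 3*l + 4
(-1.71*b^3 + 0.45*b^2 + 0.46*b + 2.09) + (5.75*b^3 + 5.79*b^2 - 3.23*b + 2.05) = 4.04*b^3 + 6.24*b^2 - 2.77*b + 4.14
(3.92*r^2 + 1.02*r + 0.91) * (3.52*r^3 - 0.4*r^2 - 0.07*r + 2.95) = 13.7984*r^5 + 2.0224*r^4 + 2.5208*r^3 + 11.1286*r^2 + 2.9453*r + 2.6845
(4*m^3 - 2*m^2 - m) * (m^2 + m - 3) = 4*m^5 + 2*m^4 - 15*m^3 + 5*m^2 + 3*m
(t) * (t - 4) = t^2 - 4*t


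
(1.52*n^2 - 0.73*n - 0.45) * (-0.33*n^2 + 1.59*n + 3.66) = -0.5016*n^4 + 2.6577*n^3 + 4.551*n^2 - 3.3873*n - 1.647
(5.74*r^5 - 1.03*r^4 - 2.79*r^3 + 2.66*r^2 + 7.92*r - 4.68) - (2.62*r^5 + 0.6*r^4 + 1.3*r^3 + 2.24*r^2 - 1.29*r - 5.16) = 3.12*r^5 - 1.63*r^4 - 4.09*r^3 + 0.42*r^2 + 9.21*r + 0.48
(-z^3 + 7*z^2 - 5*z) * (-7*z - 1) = 7*z^4 - 48*z^3 + 28*z^2 + 5*z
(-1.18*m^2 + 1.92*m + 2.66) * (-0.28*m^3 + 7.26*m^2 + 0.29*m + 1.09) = 0.3304*m^5 - 9.1044*m^4 + 12.8522*m^3 + 18.5822*m^2 + 2.8642*m + 2.8994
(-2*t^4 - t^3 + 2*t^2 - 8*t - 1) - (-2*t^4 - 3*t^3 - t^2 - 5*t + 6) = 2*t^3 + 3*t^2 - 3*t - 7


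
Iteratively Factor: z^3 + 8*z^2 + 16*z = (z)*(z^2 + 8*z + 16) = z*(z + 4)*(z + 4)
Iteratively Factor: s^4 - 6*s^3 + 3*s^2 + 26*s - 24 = (s + 2)*(s^3 - 8*s^2 + 19*s - 12) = (s - 3)*(s + 2)*(s^2 - 5*s + 4) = (s - 3)*(s - 1)*(s + 2)*(s - 4)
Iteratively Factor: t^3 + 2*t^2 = (t + 2)*(t^2) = t*(t + 2)*(t)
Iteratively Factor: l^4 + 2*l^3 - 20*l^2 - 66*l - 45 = (l - 5)*(l^3 + 7*l^2 + 15*l + 9) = (l - 5)*(l + 3)*(l^2 + 4*l + 3) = (l - 5)*(l + 3)^2*(l + 1)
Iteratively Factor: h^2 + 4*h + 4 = (h + 2)*(h + 2)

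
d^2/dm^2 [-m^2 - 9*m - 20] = -2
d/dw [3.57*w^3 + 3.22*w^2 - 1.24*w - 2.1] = 10.71*w^2 + 6.44*w - 1.24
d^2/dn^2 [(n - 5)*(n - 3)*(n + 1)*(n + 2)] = 12*n^2 - 30*n - 14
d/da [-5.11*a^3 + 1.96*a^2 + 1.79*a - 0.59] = -15.33*a^2 + 3.92*a + 1.79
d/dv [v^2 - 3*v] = 2*v - 3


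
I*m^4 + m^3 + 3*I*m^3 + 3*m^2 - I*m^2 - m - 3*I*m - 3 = (m - 1)*(m + 3)*(m - I)*(I*m + I)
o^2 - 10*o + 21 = (o - 7)*(o - 3)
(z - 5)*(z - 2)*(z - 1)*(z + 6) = z^4 - 2*z^3 - 31*z^2 + 92*z - 60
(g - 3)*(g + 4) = g^2 + g - 12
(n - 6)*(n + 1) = n^2 - 5*n - 6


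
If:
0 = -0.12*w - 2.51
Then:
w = -20.92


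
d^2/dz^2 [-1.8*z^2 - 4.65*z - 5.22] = -3.60000000000000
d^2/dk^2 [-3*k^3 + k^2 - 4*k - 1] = 2 - 18*k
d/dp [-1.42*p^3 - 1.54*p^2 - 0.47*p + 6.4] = -4.26*p^2 - 3.08*p - 0.47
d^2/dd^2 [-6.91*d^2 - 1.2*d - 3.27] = -13.8200000000000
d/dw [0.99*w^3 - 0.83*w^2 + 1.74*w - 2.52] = 2.97*w^2 - 1.66*w + 1.74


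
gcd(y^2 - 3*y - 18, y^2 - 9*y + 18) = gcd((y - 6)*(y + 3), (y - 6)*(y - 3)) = y - 6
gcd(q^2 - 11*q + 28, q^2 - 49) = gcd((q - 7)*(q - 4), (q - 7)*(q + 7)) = q - 7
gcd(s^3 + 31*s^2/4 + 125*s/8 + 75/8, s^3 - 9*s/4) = s + 3/2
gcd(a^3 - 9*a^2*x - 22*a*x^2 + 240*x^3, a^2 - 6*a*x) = -a + 6*x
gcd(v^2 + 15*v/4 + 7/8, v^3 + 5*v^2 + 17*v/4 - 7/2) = v + 7/2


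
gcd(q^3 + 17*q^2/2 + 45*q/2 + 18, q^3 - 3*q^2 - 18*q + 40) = q + 4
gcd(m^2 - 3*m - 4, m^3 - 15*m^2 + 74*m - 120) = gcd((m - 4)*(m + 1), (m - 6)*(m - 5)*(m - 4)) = m - 4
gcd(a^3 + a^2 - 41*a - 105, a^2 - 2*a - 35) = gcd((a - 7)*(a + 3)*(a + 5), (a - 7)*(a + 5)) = a^2 - 2*a - 35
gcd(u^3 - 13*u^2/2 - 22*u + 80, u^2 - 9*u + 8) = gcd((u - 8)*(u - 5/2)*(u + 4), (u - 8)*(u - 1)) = u - 8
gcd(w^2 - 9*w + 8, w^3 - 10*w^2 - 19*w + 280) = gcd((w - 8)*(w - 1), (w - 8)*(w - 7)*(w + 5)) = w - 8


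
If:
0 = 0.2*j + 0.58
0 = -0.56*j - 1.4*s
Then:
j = -2.90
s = 1.16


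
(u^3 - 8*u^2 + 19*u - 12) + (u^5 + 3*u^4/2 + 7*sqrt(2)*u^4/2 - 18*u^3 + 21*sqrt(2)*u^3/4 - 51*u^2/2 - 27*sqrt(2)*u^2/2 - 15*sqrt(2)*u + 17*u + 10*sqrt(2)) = u^5 + 3*u^4/2 + 7*sqrt(2)*u^4/2 - 17*u^3 + 21*sqrt(2)*u^3/4 - 67*u^2/2 - 27*sqrt(2)*u^2/2 - 15*sqrt(2)*u + 36*u - 12 + 10*sqrt(2)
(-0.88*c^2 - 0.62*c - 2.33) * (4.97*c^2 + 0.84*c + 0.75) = -4.3736*c^4 - 3.8206*c^3 - 12.7609*c^2 - 2.4222*c - 1.7475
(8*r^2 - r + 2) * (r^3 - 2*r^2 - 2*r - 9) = 8*r^5 - 17*r^4 - 12*r^3 - 74*r^2 + 5*r - 18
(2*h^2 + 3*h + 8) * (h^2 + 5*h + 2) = 2*h^4 + 13*h^3 + 27*h^2 + 46*h + 16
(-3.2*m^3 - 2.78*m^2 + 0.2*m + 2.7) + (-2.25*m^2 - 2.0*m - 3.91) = -3.2*m^3 - 5.03*m^2 - 1.8*m - 1.21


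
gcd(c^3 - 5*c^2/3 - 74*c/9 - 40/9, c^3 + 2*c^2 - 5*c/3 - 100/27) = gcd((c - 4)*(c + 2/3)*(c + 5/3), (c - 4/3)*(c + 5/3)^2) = c + 5/3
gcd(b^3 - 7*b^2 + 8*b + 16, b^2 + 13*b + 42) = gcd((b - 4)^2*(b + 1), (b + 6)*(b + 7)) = 1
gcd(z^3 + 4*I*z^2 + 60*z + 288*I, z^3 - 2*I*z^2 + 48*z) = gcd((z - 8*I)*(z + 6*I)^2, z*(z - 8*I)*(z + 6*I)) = z^2 - 2*I*z + 48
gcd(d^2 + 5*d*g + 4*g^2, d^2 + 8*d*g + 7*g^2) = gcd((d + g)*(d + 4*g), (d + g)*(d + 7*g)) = d + g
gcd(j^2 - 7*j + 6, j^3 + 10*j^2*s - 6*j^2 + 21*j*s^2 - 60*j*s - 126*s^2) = j - 6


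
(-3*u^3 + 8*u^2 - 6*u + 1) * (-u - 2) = 3*u^4 - 2*u^3 - 10*u^2 + 11*u - 2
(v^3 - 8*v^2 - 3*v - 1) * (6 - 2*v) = -2*v^4 + 22*v^3 - 42*v^2 - 16*v - 6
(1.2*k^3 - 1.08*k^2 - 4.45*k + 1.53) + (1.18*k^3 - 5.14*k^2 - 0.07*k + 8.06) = 2.38*k^3 - 6.22*k^2 - 4.52*k + 9.59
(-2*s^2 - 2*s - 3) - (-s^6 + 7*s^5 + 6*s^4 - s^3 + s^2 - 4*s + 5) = s^6 - 7*s^5 - 6*s^4 + s^3 - 3*s^2 + 2*s - 8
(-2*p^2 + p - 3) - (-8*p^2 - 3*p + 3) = 6*p^2 + 4*p - 6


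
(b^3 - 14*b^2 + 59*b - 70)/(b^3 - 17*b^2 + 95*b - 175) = (b - 2)/(b - 5)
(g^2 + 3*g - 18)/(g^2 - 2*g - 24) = (-g^2 - 3*g + 18)/(-g^2 + 2*g + 24)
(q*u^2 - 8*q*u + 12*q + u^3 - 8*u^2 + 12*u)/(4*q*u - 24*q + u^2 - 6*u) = (q*u - 2*q + u^2 - 2*u)/(4*q + u)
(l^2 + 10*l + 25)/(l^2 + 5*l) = (l + 5)/l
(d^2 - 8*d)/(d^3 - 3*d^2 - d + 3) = d*(d - 8)/(d^3 - 3*d^2 - d + 3)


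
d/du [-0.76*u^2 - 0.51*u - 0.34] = -1.52*u - 0.51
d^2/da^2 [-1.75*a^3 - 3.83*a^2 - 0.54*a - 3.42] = -10.5*a - 7.66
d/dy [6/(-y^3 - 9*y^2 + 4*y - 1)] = 6*(3*y^2 + 18*y - 4)/(y^3 + 9*y^2 - 4*y + 1)^2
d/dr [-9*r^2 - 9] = -18*r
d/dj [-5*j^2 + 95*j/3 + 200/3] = 95/3 - 10*j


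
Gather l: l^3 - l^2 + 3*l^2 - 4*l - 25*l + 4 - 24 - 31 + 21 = l^3 + 2*l^2 - 29*l - 30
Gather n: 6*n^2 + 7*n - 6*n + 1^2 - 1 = 6*n^2 + n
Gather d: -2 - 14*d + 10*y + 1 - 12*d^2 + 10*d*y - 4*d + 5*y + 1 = -12*d^2 + d*(10*y - 18) + 15*y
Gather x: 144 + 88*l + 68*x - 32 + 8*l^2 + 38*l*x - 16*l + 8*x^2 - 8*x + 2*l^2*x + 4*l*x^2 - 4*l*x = 8*l^2 + 72*l + x^2*(4*l + 8) + x*(2*l^2 + 34*l + 60) + 112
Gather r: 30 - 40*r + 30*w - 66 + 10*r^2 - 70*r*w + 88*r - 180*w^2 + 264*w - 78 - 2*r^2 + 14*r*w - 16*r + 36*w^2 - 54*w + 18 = 8*r^2 + r*(32 - 56*w) - 144*w^2 + 240*w - 96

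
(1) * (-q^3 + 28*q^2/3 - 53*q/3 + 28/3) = -q^3 + 28*q^2/3 - 53*q/3 + 28/3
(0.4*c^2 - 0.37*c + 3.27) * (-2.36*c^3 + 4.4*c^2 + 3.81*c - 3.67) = -0.944*c^5 + 2.6332*c^4 - 7.8212*c^3 + 11.5103*c^2 + 13.8166*c - 12.0009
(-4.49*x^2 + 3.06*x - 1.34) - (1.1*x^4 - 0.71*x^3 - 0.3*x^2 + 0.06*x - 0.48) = -1.1*x^4 + 0.71*x^3 - 4.19*x^2 + 3.0*x - 0.86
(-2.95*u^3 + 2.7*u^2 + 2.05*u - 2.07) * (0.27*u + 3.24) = -0.7965*u^4 - 8.829*u^3 + 9.3015*u^2 + 6.0831*u - 6.7068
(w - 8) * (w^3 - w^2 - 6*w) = w^4 - 9*w^3 + 2*w^2 + 48*w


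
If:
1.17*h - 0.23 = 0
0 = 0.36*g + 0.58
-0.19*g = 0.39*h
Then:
No Solution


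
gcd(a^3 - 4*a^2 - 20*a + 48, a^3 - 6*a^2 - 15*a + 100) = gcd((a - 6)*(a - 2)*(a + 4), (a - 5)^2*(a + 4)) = a + 4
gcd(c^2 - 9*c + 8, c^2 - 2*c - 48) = c - 8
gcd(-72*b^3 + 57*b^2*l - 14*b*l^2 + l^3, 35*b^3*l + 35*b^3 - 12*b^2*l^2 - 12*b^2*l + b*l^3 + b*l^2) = 1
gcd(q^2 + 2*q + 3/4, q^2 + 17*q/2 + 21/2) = q + 3/2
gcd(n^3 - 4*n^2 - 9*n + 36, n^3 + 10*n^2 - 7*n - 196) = n - 4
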